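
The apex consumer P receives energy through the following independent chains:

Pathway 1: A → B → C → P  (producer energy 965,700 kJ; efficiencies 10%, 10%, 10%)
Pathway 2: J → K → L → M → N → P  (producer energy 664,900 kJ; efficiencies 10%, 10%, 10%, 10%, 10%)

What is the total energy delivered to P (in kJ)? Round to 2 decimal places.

972.35 kJ

Pathway 1: 965700 × 0.1 × 0.1 × 0.1 = 965.7 kJ
Pathway 2: 664900 × 0.1 × 0.1 × 0.1 × 0.1 × 0.1 = 6.649 kJ
Total at P: 965.7 + 6.649 = 972.349 kJ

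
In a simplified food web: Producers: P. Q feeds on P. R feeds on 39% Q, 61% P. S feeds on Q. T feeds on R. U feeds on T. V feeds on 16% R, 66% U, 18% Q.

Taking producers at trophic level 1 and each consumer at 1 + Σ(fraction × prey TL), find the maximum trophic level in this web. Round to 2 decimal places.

4.64

Q: 1 + 1 = 2
R: 1 + (0.39×2 + 0.61×1) = 2.39
S: 1 + 2 = 3
T: 1 + 2.39 = 3.39
U: 1 + 3.39 = 4.39
V: 1 + (0.16×2.39 + 0.66×4.39 + 0.18×2) = 4.6398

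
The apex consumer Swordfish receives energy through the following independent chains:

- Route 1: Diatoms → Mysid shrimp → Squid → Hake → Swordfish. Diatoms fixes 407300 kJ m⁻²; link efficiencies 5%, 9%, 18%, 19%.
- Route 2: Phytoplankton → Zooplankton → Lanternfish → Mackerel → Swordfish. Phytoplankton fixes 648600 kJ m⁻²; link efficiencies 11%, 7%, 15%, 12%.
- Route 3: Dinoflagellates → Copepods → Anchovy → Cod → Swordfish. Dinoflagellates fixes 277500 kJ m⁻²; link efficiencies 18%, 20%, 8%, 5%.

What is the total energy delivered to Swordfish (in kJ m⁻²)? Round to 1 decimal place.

192.5 kJ m⁻²

Route 1: 407300 × 0.05 × 0.09 × 0.18 × 0.19 = 62.68347 kJ m⁻²
Route 2: 648600 × 0.11 × 0.07 × 0.15 × 0.12 = 89.89596 kJ m⁻²
Route 3: 277500 × 0.18 × 0.2 × 0.08 × 0.05 = 39.96 kJ m⁻²
Total at Swordfish: 62.68347 + 89.89596 + 39.96 = 192.53943 kJ m⁻²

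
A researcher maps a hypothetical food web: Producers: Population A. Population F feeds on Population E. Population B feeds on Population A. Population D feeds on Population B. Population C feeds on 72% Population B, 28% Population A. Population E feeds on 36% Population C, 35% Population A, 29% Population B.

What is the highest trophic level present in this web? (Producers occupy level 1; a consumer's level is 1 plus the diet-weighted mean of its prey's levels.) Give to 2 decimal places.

3.91

Population B: 1 + 1 = 2
Population C: 1 + (0.72×2 + 0.28×1) = 2.72
Population D: 1 + 2 = 3
Population E: 1 + (0.36×2.72 + 0.35×1 + 0.29×2) = 2.9092
Population F: 1 + 2.9092 = 3.9092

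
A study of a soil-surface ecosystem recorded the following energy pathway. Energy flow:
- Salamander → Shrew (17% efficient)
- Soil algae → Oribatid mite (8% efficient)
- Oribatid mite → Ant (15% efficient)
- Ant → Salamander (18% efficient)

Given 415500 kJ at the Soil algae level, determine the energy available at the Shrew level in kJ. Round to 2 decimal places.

152.57 kJ

Oribatid mite: 415500 × 0.08 = 33240 kJ
Ant: 33240 × 0.15 = 4986 kJ
Salamander: 4986 × 0.18 = 897.48 kJ
Shrew: 897.48 × 0.17 = 152.5716 kJ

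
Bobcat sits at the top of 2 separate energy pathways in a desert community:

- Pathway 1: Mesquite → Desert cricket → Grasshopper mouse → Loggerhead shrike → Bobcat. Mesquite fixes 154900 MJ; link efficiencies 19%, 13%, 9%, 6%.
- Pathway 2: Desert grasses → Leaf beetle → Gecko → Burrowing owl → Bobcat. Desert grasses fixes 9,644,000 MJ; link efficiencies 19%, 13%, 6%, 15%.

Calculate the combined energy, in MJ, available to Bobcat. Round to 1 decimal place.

Pathway 1: 154900 × 0.19 × 0.13 × 0.09 × 0.06 = 20.660562 MJ
Pathway 2: 9644000 × 0.19 × 0.13 × 0.06 × 0.15 = 2143.8612 MJ
Total at Bobcat: 20.660562 + 2143.8612 = 2164.521762 MJ

2164.5 MJ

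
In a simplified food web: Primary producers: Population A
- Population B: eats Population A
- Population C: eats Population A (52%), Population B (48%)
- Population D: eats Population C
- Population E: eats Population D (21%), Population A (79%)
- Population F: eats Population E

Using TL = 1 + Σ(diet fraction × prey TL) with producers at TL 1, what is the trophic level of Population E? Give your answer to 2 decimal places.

Population B: 1 + 1 = 2
Population C: 1 + (0.52×1 + 0.48×2) = 2.48
Population D: 1 + 2.48 = 3.48
Population E: 1 + (0.21×3.48 + 0.79×1) = 2.5208
Population F: 1 + 2.5208 = 3.5208

2.52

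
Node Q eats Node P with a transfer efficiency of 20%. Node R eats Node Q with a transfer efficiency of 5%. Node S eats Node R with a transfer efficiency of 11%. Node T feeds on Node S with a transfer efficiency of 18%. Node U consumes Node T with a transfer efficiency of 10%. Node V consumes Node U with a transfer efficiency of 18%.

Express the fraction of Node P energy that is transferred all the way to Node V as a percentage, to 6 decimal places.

0.000356%

Product of link efficiencies: 0.2 × 0.05 × 0.11 × 0.18 × 0.1 × 0.18 = 0.000003564
As a percentage: 0.000003564 × 100 = 0.000356%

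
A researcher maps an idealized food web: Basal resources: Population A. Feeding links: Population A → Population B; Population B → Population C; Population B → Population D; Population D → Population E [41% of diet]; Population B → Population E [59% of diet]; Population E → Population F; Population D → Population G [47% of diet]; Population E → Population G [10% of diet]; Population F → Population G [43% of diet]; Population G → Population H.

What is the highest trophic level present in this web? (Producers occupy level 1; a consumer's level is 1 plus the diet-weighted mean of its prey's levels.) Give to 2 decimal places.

5.65

Population B: 1 + 1 = 2
Population C: 1 + 2 = 3
Population D: 1 + 2 = 3
Population E: 1 + (0.41×3 + 0.59×2) = 3.41
Population F: 1 + 3.41 = 4.41
Population G: 1 + (0.47×3 + 0.1×3.41 + 0.43×4.41) = 4.6473
Population H: 1 + 4.6473 = 5.6473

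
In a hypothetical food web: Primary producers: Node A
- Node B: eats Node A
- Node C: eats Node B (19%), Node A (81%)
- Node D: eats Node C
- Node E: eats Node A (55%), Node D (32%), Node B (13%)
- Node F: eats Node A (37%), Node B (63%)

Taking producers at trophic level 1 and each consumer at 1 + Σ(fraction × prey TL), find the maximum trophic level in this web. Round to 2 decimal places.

3.19

Node B: 1 + 1 = 2
Node C: 1 + (0.19×2 + 0.81×1) = 2.19
Node D: 1 + 2.19 = 3.19
Node E: 1 + (0.55×1 + 0.32×3.19 + 0.13×2) = 2.8308
Node F: 1 + (0.37×1 + 0.63×2) = 2.63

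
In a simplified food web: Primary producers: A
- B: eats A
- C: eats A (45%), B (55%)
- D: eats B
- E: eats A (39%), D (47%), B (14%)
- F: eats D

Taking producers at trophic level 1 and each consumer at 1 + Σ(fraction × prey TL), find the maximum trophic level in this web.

B: 1 + 1 = 2
C: 1 + (0.45×1 + 0.55×2) = 2.55
D: 1 + 2 = 3
E: 1 + (0.39×1 + 0.47×3 + 0.14×2) = 3.08
F: 1 + 3 = 4

4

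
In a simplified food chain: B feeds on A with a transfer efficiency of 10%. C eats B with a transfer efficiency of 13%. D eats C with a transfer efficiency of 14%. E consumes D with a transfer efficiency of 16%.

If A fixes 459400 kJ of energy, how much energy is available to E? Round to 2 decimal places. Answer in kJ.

133.78 kJ

B: 459400 × 0.1 = 45940 kJ
C: 45940 × 0.13 = 5972.2 kJ
D: 5972.2 × 0.14 = 836.108 kJ
E: 836.108 × 0.16 = 133.77728 kJ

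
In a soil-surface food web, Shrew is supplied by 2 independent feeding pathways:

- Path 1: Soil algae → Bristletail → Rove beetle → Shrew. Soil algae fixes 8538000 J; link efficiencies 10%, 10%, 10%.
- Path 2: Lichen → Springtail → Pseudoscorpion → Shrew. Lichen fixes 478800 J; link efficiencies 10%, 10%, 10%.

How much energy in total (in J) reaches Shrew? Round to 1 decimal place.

Path 1: 8538000 × 0.1 × 0.1 × 0.1 = 8538 J
Path 2: 478800 × 0.1 × 0.1 × 0.1 = 478.8 J
Total at Shrew: 8538 + 478.8 = 9016.8 J

9016.8 J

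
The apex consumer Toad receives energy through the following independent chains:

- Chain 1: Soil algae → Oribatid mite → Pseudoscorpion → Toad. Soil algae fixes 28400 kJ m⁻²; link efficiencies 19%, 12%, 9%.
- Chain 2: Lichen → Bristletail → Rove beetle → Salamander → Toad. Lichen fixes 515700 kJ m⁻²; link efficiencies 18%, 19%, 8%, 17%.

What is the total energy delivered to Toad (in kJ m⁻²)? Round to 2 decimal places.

298.14 kJ m⁻²

Chain 1: 28400 × 0.19 × 0.12 × 0.09 = 58.2768 kJ m⁻²
Chain 2: 515700 × 0.18 × 0.19 × 0.08 × 0.17 = 239.862384 kJ m⁻²
Total at Toad: 58.2768 + 239.862384 = 298.139184 kJ m⁻²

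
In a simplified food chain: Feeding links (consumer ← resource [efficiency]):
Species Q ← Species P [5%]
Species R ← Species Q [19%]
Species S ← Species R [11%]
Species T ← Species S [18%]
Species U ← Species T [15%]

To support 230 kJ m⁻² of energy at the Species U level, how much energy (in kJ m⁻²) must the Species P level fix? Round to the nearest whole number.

8151692 kJ m⁻²

Cumulative transfer efficiency: 0.05 × 0.19 × 0.11 × 0.18 × 0.15 = 0.000028215
Species P energy = 230 / 0.000028215 = 8151692 kJ m⁻²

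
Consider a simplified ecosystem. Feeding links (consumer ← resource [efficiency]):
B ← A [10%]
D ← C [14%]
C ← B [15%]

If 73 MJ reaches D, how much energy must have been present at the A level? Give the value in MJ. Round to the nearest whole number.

Cumulative transfer efficiency: 0.1 × 0.15 × 0.14 = 0.0021
A energy = 73 / 0.0021 = 34762 MJ

34762 MJ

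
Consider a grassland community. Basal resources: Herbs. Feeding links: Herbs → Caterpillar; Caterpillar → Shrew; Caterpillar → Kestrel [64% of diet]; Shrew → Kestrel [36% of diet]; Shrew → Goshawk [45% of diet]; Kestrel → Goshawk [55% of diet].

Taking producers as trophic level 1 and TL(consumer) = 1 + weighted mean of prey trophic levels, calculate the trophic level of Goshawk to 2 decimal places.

Caterpillar: 1 + 1 = 2
Shrew: 1 + 2 = 3
Kestrel: 1 + (0.64×2 + 0.36×3) = 3.36
Goshawk: 1 + (0.45×3 + 0.55×3.36) = 4.198

4.20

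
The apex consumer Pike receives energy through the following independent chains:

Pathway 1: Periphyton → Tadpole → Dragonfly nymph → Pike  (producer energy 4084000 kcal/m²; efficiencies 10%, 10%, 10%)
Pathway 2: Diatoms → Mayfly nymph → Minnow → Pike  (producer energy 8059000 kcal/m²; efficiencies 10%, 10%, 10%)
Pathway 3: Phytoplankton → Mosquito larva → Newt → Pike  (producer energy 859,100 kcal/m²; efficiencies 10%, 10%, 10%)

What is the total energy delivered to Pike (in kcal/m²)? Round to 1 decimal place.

Pathway 1: 4084000 × 0.1 × 0.1 × 0.1 = 4084 kcal/m²
Pathway 2: 8059000 × 0.1 × 0.1 × 0.1 = 8059 kcal/m²
Pathway 3: 859100 × 0.1 × 0.1 × 0.1 = 859.1 kcal/m²
Total at Pike: 4084 + 8059 + 859.1 = 13002.1 kcal/m²

13002.1 kcal/m²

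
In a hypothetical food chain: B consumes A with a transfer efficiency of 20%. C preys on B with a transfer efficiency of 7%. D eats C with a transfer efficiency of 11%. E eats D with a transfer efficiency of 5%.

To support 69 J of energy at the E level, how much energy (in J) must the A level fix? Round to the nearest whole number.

Cumulative transfer efficiency: 0.2 × 0.07 × 0.11 × 0.05 = 0.000077
A energy = 69 / 0.000077 = 896104 J

896104 J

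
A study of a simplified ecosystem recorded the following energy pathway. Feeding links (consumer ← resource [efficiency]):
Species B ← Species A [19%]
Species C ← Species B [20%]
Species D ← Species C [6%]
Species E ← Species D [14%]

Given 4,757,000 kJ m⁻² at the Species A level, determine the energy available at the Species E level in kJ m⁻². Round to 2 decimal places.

1518.43 kJ m⁻²

Species B: 4757000 × 0.19 = 903830 kJ m⁻²
Species C: 903830 × 0.2 = 180766 kJ m⁻²
Species D: 180766 × 0.06 = 10845.96 kJ m⁻²
Species E: 10845.96 × 0.14 = 1518.4344 kJ m⁻²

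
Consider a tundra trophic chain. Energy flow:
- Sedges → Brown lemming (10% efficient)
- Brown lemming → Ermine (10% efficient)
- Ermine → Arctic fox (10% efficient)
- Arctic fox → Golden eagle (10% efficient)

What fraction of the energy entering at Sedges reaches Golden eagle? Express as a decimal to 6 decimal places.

0.000100

Product of link efficiencies: 0.1 × 0.1 × 0.1 × 0.1 = 0.0001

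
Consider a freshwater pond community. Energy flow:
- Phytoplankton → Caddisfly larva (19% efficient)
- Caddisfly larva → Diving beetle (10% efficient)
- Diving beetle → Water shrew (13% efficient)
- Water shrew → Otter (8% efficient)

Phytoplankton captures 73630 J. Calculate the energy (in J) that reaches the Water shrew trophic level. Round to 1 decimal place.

Caddisfly larva: 73630 × 0.19 = 13989.7 J
Diving beetle: 13989.7 × 0.1 = 1398.97 J
Water shrew: 1398.97 × 0.13 = 181.8661 J

181.9 J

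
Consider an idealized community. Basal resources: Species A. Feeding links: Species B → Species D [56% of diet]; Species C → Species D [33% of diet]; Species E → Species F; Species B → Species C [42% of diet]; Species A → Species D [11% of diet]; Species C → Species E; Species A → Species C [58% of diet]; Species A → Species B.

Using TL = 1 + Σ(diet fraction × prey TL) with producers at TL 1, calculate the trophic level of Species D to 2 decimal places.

3.03

Species B: 1 + 1 = 2
Species C: 1 + (0.58×1 + 0.42×2) = 2.42
Species D: 1 + (0.33×2.42 + 0.56×2 + 0.11×1) = 3.0286
Species E: 1 + 2.42 = 3.42
Species F: 1 + 3.42 = 4.42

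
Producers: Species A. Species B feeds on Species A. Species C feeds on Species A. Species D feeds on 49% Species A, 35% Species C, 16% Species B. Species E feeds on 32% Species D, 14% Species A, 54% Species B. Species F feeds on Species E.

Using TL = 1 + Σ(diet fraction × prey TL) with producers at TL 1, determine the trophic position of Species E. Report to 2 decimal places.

Species B: 1 + 1 = 2
Species C: 1 + 1 = 2
Species D: 1 + (0.49×1 + 0.35×2 + 0.16×2) = 2.51
Species E: 1 + (0.32×2.51 + 0.14×1 + 0.54×2) = 3.0232
Species F: 1 + 3.0232 = 4.0232

3.02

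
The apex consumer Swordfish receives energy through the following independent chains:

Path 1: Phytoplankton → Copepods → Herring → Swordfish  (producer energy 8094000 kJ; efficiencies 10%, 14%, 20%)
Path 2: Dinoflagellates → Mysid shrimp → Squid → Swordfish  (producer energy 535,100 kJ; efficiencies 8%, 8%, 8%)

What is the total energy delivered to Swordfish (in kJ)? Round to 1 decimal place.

Path 1: 8094000 × 0.1 × 0.14 × 0.2 = 22663.2 kJ
Path 2: 535100 × 0.08 × 0.08 × 0.08 = 273.9712 kJ
Total at Swordfish: 22663.2 + 273.9712 = 22937.1712 kJ

22937.2 kJ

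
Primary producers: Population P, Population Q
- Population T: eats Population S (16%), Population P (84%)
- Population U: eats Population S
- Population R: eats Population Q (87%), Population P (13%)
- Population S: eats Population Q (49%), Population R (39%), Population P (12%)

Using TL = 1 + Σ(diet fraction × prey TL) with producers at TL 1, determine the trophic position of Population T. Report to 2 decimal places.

2.22

Population R: 1 + (0.87×1 + 0.13×1) = 2
Population S: 1 + (0.49×1 + 0.39×2 + 0.12×1) = 2.39
Population T: 1 + (0.16×2.39 + 0.84×1) = 2.2224
Population U: 1 + 2.39 = 3.39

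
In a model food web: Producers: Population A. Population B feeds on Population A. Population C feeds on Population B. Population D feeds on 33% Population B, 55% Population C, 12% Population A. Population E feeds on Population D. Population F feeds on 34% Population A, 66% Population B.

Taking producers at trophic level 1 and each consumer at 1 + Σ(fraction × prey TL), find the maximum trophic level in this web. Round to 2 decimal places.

4.43

Population B: 1 + 1 = 2
Population C: 1 + 2 = 3
Population D: 1 + (0.33×2 + 0.55×3 + 0.12×1) = 3.43
Population E: 1 + 3.43 = 4.43
Population F: 1 + (0.34×1 + 0.66×2) = 2.66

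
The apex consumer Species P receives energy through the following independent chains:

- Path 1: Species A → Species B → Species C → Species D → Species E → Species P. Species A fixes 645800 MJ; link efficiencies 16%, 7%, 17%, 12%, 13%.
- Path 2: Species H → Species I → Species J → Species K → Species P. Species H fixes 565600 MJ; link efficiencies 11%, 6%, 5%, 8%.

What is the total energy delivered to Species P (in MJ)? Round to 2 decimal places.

34.11 MJ

Path 1: 645800 × 0.16 × 0.07 × 0.17 × 0.12 × 0.13 = 19.18180992 MJ
Path 2: 565600 × 0.11 × 0.06 × 0.05 × 0.08 = 14.93184 MJ
Total at Species P: 19.18180992 + 14.93184 = 34.11364992 MJ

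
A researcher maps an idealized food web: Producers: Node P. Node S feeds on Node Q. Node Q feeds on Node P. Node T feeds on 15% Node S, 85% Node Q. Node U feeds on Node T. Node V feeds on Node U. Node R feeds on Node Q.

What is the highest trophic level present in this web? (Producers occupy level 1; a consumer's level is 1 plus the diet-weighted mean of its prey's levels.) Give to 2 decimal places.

Node Q: 1 + 1 = 2
Node R: 1 + 2 = 3
Node S: 1 + 2 = 3
Node T: 1 + (0.15×3 + 0.85×2) = 3.15
Node U: 1 + 3.15 = 4.15
Node V: 1 + 4.15 = 5.15

5.15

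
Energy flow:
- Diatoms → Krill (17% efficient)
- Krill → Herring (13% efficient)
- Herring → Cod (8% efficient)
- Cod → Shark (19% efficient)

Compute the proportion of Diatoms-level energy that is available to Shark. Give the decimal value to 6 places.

Product of link efficiencies: 0.17 × 0.13 × 0.08 × 0.19 = 0.00033592

0.000336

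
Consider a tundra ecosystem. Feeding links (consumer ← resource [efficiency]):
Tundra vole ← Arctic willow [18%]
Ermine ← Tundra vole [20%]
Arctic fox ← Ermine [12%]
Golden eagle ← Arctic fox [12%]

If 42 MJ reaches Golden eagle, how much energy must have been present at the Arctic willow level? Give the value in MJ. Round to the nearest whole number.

81019 MJ

Cumulative transfer efficiency: 0.18 × 0.2 × 0.12 × 0.12 = 0.0005184
Arctic willow energy = 42 / 0.0005184 = 81019 MJ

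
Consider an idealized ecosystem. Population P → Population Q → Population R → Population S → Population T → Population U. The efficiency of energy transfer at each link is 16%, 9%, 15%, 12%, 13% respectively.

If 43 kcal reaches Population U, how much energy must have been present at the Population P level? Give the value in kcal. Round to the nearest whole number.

Cumulative transfer efficiency: 0.16 × 0.09 × 0.15 × 0.12 × 0.13 = 0.000033696
Population P energy = 43 / 0.000033696 = 1276116 kcal

1276116 kcal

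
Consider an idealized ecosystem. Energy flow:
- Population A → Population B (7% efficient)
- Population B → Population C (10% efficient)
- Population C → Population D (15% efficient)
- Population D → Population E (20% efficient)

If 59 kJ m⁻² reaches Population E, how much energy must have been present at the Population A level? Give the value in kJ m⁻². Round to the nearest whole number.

280952 kJ m⁻²

Cumulative transfer efficiency: 0.07 × 0.1 × 0.15 × 0.2 = 0.00021
Population A energy = 59 / 0.00021 = 280952 kJ m⁻²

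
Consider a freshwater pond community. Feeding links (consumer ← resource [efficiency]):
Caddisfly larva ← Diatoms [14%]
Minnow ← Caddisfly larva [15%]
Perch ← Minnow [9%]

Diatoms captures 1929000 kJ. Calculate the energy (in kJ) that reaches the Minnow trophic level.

Caddisfly larva: 1929000 × 0.14 = 270060 kJ
Minnow: 270060 × 0.15 = 40509 kJ

40509 kJ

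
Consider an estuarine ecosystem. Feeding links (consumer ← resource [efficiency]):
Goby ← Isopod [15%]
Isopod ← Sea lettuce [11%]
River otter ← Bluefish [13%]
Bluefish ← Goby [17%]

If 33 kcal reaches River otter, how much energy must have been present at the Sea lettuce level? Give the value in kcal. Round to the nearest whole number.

90498 kcal

Cumulative transfer efficiency: 0.11 × 0.15 × 0.17 × 0.13 = 0.00036465
Sea lettuce energy = 33 / 0.00036465 = 90498 kcal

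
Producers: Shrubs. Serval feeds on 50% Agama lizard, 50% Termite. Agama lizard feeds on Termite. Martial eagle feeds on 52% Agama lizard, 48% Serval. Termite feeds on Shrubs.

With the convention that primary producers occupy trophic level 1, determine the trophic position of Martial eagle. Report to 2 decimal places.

4.24

Termite: 1 + 1 = 2
Agama lizard: 1 + 2 = 3
Serval: 1 + (0.5×3 + 0.5×2) = 3.5
Martial eagle: 1 + (0.52×3 + 0.48×3.5) = 4.24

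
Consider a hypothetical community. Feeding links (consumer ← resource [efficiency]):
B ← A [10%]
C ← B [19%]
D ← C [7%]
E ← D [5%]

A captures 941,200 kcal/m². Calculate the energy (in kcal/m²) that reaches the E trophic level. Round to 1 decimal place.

62.6 kcal/m²

B: 941200 × 0.1 = 94120 kcal/m²
C: 94120 × 0.19 = 17882.8 kcal/m²
D: 17882.8 × 0.07 = 1251.796 kcal/m²
E: 1251.796 × 0.05 = 62.5898 kcal/m²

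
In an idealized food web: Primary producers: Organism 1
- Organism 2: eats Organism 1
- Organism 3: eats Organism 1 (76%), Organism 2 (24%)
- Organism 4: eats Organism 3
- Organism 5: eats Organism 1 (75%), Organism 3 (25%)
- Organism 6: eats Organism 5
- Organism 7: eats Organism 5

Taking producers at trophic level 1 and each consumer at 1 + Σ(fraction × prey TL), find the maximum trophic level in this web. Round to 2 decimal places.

3.31

Organism 2: 1 + 1 = 2
Organism 3: 1 + (0.76×1 + 0.24×2) = 2.24
Organism 4: 1 + 2.24 = 3.24
Organism 5: 1 + (0.75×1 + 0.25×2.24) = 2.31
Organism 6: 1 + 2.31 = 3.31
Organism 7: 1 + 2.31 = 3.31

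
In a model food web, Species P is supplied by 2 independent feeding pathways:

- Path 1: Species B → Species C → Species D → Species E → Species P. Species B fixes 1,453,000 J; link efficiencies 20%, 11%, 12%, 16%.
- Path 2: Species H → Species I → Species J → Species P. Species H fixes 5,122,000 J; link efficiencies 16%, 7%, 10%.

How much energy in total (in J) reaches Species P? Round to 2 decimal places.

Path 1: 1453000 × 0.2 × 0.11 × 0.12 × 0.16 = 613.7472 J
Path 2: 5122000 × 0.16 × 0.07 × 0.1 = 5736.64 J
Total at Species P: 613.7472 + 5736.64 = 6350.3872 J

6350.39 J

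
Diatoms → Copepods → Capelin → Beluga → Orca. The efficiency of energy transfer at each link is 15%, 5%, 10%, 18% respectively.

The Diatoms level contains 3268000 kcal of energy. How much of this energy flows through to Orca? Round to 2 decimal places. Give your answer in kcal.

441.18 kcal

Copepods: 3268000 × 0.15 = 490200 kcal
Capelin: 490200 × 0.05 = 24510 kcal
Beluga: 24510 × 0.1 = 2451 kcal
Orca: 2451 × 0.18 = 441.18 kcal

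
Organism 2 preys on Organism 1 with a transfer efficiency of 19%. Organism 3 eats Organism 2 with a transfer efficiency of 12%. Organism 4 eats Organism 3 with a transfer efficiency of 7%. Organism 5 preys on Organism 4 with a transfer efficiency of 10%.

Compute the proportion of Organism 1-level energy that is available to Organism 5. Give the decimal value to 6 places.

Product of link efficiencies: 0.19 × 0.12 × 0.07 × 0.1 = 0.0001596

0.000160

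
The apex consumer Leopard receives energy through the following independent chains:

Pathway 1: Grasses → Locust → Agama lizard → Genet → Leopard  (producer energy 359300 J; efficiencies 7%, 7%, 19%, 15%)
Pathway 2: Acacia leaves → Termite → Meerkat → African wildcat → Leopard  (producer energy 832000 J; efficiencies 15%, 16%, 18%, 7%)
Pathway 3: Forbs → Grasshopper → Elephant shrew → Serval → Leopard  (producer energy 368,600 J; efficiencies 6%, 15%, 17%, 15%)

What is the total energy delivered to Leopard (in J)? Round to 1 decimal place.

Pathway 1: 359300 × 0.07 × 0.07 × 0.19 × 0.15 = 50.176245 J
Pathway 2: 832000 × 0.15 × 0.16 × 0.18 × 0.07 = 251.5968 J
Pathway 3: 368600 × 0.06 × 0.15 × 0.17 × 0.15 = 84.5937 J
Total at Leopard: 50.176245 + 251.5968 + 84.5937 = 386.366745 J

386.4 J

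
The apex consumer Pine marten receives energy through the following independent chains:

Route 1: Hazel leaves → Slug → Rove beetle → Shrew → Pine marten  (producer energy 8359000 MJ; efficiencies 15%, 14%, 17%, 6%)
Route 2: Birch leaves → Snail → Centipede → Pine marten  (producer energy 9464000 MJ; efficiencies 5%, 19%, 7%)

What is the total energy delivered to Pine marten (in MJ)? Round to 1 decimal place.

Route 1: 8359000 × 0.15 × 0.14 × 0.17 × 0.06 = 1790.4978 MJ
Route 2: 9464000 × 0.05 × 0.19 × 0.07 = 6293.56 MJ
Total at Pine marten: 1790.4978 + 6293.56 = 8084.0578 MJ

8084.1 MJ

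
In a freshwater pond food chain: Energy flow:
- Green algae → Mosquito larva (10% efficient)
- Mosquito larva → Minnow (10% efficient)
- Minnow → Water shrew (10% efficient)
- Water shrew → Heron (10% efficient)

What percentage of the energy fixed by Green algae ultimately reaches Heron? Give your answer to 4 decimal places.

Product of link efficiencies: 0.1 × 0.1 × 0.1 × 0.1 = 0.0001
As a percentage: 0.0001 × 100 = 0.0100%

0.0100%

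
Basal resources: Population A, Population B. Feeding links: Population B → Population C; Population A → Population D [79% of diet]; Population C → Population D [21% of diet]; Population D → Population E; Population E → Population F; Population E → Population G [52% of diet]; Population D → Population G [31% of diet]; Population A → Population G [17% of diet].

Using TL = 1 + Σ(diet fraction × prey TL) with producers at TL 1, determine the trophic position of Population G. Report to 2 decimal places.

3.52

Population C: 1 + 1 = 2
Population D: 1 + (0.79×1 + 0.21×2) = 2.21
Population E: 1 + 2.21 = 3.21
Population F: 1 + 3.21 = 4.21
Population G: 1 + (0.52×3.21 + 0.31×2.21 + 0.17×1) = 3.5243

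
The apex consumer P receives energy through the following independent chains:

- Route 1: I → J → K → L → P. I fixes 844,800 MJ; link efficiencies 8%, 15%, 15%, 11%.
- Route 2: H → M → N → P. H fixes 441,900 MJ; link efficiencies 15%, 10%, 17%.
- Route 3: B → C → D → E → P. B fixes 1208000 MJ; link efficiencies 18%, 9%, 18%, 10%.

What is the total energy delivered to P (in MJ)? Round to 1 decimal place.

1646.4 MJ

Route 1: 844800 × 0.08 × 0.15 × 0.15 × 0.11 = 167.2704 MJ
Route 2: 441900 × 0.15 × 0.1 × 0.17 = 1126.845 MJ
Route 3: 1208000 × 0.18 × 0.09 × 0.18 × 0.1 = 352.2528 MJ
Total at P: 167.2704 + 1126.845 + 352.2528 = 1646.3682 MJ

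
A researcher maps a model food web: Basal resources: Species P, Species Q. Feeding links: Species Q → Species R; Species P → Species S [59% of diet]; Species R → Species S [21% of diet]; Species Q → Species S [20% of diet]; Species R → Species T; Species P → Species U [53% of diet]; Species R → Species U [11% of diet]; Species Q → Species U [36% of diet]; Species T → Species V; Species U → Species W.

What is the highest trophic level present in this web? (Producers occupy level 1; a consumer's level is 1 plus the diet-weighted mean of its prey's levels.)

4

Species R: 1 + 1 = 2
Species S: 1 + (0.59×1 + 0.21×2 + 0.2×1) = 2.21
Species T: 1 + 2 = 3
Species U: 1 + (0.53×1 + 0.11×2 + 0.36×1) = 2.11
Species V: 1 + 3 = 4
Species W: 1 + 2.11 = 3.11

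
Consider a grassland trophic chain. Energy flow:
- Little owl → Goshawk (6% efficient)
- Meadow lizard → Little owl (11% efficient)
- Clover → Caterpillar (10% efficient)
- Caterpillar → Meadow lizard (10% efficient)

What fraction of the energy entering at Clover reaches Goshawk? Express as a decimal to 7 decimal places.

0.0000660

Product of link efficiencies: 0.1 × 0.1 × 0.11 × 0.06 = 0.000066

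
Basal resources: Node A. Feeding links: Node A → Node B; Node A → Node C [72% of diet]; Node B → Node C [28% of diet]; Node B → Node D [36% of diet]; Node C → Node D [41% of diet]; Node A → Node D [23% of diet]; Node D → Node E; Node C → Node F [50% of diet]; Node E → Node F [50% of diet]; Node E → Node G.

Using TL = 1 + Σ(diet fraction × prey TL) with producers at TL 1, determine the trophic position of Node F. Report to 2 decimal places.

4.08

Node B: 1 + 1 = 2
Node C: 1 + (0.72×1 + 0.28×2) = 2.28
Node D: 1 + (0.36×2 + 0.41×2.28 + 0.23×1) = 2.8848
Node E: 1 + 2.8848 = 3.8848
Node F: 1 + (0.5×2.28 + 0.5×3.8848) = 4.0824
Node G: 1 + 3.8848 = 4.8848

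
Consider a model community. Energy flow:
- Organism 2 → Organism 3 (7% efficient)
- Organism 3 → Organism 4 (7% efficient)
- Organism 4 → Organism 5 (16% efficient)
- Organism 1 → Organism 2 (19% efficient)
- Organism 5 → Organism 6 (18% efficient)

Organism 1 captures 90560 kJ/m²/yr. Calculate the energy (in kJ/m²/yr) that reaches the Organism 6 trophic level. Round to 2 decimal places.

2.43 kJ/m²/yr

Organism 2: 90560 × 0.19 = 17206.4 kJ/m²/yr
Organism 3: 17206.4 × 0.07 = 1204.448 kJ/m²/yr
Organism 4: 1204.448 × 0.07 = 84.31136 kJ/m²/yr
Organism 5: 84.31136 × 0.16 = 13.4898176 kJ/m²/yr
Organism 6: 13.4898176 × 0.18 = 2.428167168 kJ/m²/yr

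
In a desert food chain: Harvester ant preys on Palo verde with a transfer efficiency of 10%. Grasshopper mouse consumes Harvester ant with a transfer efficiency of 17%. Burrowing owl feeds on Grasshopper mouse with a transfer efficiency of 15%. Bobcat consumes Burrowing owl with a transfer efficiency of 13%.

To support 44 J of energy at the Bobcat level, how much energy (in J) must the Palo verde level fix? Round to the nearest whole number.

Cumulative transfer efficiency: 0.1 × 0.17 × 0.15 × 0.13 = 0.0003315
Palo verde energy = 44 / 0.0003315 = 132730 J

132730 J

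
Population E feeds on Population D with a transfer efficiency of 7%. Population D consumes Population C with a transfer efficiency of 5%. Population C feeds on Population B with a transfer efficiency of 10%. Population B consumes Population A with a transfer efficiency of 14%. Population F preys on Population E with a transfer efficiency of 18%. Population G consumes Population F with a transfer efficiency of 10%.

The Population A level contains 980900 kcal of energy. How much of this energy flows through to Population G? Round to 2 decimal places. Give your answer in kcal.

0.87 kcal

Population B: 980900 × 0.14 = 137326 kcal
Population C: 137326 × 0.1 = 13732.6 kcal
Population D: 13732.6 × 0.05 = 686.63 kcal
Population E: 686.63 × 0.07 = 48.0641 kcal
Population F: 48.0641 × 0.18 = 8.651538 kcal
Population G: 8.651538 × 0.1 = 0.8651538 kcal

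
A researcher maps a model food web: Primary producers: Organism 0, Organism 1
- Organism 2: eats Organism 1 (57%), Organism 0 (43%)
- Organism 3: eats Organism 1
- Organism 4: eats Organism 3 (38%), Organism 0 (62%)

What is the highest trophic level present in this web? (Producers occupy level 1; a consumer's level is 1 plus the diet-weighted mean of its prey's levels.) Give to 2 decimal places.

2.38

Organism 2: 1 + (0.57×1 + 0.43×1) = 2
Organism 3: 1 + 1 = 2
Organism 4: 1 + (0.38×2 + 0.62×1) = 2.38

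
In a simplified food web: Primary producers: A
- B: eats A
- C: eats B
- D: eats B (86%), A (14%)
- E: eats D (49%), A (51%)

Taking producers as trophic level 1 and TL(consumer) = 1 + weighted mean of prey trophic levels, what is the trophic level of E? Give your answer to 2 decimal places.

B: 1 + 1 = 2
C: 1 + 2 = 3
D: 1 + (0.86×2 + 0.14×1) = 2.86
E: 1 + (0.49×2.86 + 0.51×1) = 2.9114

2.91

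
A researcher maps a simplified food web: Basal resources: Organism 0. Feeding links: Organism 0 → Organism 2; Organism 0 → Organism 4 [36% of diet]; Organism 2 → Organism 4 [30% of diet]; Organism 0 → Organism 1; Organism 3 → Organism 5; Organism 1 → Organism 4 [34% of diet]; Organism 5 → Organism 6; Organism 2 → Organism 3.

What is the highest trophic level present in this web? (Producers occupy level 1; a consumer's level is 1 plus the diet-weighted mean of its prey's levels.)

Organism 1: 1 + 1 = 2
Organism 2: 1 + 1 = 2
Organism 3: 1 + 2 = 3
Organism 4: 1 + (0.3×2 + 0.36×1 + 0.34×2) = 2.64
Organism 5: 1 + 3 = 4
Organism 6: 1 + 4 = 5

5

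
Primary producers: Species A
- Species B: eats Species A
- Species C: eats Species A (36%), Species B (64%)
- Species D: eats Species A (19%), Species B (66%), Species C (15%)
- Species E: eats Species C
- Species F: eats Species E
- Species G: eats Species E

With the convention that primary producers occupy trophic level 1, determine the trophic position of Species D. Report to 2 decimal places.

2.91

Species B: 1 + 1 = 2
Species C: 1 + (0.36×1 + 0.64×2) = 2.64
Species D: 1 + (0.19×1 + 0.66×2 + 0.15×2.64) = 2.906
Species E: 1 + 2.64 = 3.64
Species F: 1 + 3.64 = 4.64
Species G: 1 + 3.64 = 4.64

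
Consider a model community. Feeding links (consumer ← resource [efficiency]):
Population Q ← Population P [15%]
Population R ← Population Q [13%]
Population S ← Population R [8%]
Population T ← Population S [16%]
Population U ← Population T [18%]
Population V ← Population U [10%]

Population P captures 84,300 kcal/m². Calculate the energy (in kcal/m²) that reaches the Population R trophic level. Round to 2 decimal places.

Population Q: 84300 × 0.15 = 12645 kcal/m²
Population R: 12645 × 0.13 = 1643.85 kcal/m²

1643.85 kcal/m²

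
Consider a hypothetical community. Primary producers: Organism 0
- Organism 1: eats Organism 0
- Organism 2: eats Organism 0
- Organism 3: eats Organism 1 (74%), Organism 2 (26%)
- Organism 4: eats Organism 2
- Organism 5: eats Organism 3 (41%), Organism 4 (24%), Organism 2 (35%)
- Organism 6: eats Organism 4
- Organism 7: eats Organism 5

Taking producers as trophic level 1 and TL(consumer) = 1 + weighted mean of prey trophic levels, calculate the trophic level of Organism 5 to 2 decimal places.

3.65

Organism 1: 1 + 1 = 2
Organism 2: 1 + 1 = 2
Organism 3: 1 + (0.74×2 + 0.26×2) = 3
Organism 4: 1 + 2 = 3
Organism 5: 1 + (0.41×3 + 0.24×3 + 0.35×2) = 3.65
Organism 6: 1 + 3 = 4
Organism 7: 1 + 3.65 = 4.65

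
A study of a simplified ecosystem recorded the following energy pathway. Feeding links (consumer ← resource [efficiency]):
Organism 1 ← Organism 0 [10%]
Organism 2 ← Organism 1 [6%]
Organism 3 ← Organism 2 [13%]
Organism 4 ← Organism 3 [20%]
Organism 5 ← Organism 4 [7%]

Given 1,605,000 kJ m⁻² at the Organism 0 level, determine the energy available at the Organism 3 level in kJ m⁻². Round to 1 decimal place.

1251.9 kJ m⁻²

Organism 1: 1605000 × 0.1 = 160500 kJ m⁻²
Organism 2: 160500 × 0.06 = 9630 kJ m⁻²
Organism 3: 9630 × 0.13 = 1251.9 kJ m⁻²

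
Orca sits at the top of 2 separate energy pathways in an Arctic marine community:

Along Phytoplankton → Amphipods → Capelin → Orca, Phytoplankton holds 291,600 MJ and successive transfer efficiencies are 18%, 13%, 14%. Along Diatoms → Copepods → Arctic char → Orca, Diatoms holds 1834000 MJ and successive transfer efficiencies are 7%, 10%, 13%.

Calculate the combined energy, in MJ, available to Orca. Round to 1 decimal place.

Via Phytoplankton: 291600 × 0.18 × 0.13 × 0.14 = 955.2816 MJ
Via Diatoms: 1834000 × 0.07 × 0.1 × 0.13 = 1668.94 MJ
Total at Orca: 955.2816 + 1668.94 = 2624.2216 MJ

2624.2 MJ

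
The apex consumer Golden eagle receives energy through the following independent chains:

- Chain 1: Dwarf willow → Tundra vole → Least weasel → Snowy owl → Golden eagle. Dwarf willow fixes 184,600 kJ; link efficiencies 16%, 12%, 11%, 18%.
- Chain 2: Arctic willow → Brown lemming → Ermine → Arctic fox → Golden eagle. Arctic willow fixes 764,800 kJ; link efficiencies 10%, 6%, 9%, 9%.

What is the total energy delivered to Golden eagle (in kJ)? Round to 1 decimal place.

107.3 kJ

Chain 1: 184600 × 0.16 × 0.12 × 0.11 × 0.18 = 70.177536 kJ
Chain 2: 764800 × 0.1 × 0.06 × 0.09 × 0.09 = 37.16928 kJ
Total at Golden eagle: 70.177536 + 37.16928 = 107.346816 kJ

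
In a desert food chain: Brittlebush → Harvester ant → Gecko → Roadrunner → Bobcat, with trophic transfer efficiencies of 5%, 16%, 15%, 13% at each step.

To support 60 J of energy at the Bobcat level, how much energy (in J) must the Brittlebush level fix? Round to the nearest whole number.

Cumulative transfer efficiency: 0.05 × 0.16 × 0.15 × 0.13 = 0.000156
Brittlebush energy = 60 / 0.000156 = 384615 J

384615 J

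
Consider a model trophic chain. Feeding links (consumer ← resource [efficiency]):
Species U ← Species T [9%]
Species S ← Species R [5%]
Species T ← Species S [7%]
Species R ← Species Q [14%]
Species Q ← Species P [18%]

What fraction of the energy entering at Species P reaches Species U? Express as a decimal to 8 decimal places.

Product of link efficiencies: 0.18 × 0.14 × 0.05 × 0.07 × 0.09 = 0.000007938

0.00000794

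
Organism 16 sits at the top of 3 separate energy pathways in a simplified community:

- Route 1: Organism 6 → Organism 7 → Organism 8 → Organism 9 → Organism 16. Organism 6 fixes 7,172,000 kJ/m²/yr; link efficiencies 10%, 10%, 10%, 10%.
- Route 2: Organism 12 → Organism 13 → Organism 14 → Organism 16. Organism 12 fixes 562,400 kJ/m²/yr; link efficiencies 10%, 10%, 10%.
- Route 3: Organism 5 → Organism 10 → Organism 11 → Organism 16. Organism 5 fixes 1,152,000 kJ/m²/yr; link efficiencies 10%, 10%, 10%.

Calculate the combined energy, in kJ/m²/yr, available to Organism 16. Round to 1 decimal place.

Route 1: 7172000 × 0.1 × 0.1 × 0.1 × 0.1 = 717.2 kJ/m²/yr
Route 2: 562400 × 0.1 × 0.1 × 0.1 = 562.4 kJ/m²/yr
Route 3: 1152000 × 0.1 × 0.1 × 0.1 = 1152 kJ/m²/yr
Total at Organism 16: 717.2 + 562.4 + 1152 = 2431.6 kJ/m²/yr

2431.6 kJ/m²/yr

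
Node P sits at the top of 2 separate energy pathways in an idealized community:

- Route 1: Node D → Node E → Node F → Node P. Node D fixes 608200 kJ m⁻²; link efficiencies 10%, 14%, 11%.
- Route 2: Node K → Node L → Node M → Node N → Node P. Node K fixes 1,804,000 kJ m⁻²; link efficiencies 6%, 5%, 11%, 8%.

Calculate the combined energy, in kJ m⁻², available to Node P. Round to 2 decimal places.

984.25 kJ m⁻²

Route 1: 608200 × 0.1 × 0.14 × 0.11 = 936.628 kJ m⁻²
Route 2: 1804000 × 0.06 × 0.05 × 0.11 × 0.08 = 47.6256 kJ m⁻²
Total at Node P: 936.628 + 47.6256 = 984.2536 kJ m⁻²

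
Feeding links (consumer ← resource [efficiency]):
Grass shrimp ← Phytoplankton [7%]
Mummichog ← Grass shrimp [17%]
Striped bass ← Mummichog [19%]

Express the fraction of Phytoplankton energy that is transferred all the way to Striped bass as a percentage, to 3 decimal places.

Product of link efficiencies: 0.07 × 0.17 × 0.19 = 0.002261
As a percentage: 0.002261 × 100 = 0.226%

0.226%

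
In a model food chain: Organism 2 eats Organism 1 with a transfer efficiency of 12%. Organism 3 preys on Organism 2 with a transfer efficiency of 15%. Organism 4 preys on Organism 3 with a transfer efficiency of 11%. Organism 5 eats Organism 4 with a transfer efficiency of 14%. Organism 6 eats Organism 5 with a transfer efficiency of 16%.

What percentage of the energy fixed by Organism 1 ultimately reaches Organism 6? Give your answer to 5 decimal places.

Product of link efficiencies: 0.12 × 0.15 × 0.11 × 0.14 × 0.16 = 0.000044352
As a percentage: 0.000044352 × 100 = 0.00444%

0.00444%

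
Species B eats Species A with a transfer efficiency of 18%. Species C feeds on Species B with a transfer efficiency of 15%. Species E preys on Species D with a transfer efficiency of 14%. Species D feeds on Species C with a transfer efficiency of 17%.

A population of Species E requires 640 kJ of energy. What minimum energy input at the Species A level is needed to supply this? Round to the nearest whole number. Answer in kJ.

995954 kJ

Cumulative transfer efficiency: 0.18 × 0.15 × 0.17 × 0.14 = 0.0006426
Species A energy = 640 / 0.0006426 = 995954 kJ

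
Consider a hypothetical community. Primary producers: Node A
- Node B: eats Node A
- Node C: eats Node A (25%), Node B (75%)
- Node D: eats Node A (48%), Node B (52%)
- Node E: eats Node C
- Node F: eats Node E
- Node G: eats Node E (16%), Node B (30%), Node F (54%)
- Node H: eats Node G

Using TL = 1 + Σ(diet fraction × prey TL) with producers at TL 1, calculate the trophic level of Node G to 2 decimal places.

4.77

Node B: 1 + 1 = 2
Node C: 1 + (0.25×1 + 0.75×2) = 2.75
Node D: 1 + (0.48×1 + 0.52×2) = 2.52
Node E: 1 + 2.75 = 3.75
Node F: 1 + 3.75 = 4.75
Node G: 1 + (0.16×3.75 + 0.3×2 + 0.54×4.75) = 4.765
Node H: 1 + 4.765 = 5.765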